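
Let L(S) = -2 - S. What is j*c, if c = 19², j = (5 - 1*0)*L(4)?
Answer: -10830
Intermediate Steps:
j = -30 (j = (5 - 1*0)*(-2 - 1*4) = (5 + 0)*(-2 - 4) = 5*(-6) = -30)
c = 361
j*c = -30*361 = -10830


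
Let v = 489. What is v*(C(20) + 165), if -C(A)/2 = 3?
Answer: 77751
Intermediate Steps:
C(A) = -6 (C(A) = -2*3 = -6)
v*(C(20) + 165) = 489*(-6 + 165) = 489*159 = 77751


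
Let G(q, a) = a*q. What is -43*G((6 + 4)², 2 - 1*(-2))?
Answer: -17200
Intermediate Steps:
-43*G((6 + 4)², 2 - 1*(-2)) = -43*(2 - 1*(-2))*(6 + 4)² = -43*(2 + 2)*10² = -172*100 = -43*400 = -17200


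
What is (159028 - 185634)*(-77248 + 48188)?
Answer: 773170360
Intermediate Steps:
(159028 - 185634)*(-77248 + 48188) = -26606*(-29060) = 773170360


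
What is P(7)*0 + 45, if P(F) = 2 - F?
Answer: 45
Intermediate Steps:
P(7)*0 + 45 = (2 - 1*7)*0 + 45 = (2 - 7)*0 + 45 = -5*0 + 45 = 0 + 45 = 45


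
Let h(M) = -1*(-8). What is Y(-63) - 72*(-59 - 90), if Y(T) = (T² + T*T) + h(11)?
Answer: 18674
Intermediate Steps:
h(M) = 8
Y(T) = 8 + 2*T² (Y(T) = (T² + T*T) + 8 = (T² + T²) + 8 = 2*T² + 8 = 8 + 2*T²)
Y(-63) - 72*(-59 - 90) = (8 + 2*(-63)²) - 72*(-59 - 90) = (8 + 2*3969) - 72*(-149) = (8 + 7938) + 10728 = 7946 + 10728 = 18674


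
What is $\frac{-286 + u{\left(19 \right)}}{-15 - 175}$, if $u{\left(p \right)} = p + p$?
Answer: $\frac{124}{95} \approx 1.3053$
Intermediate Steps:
$u{\left(p \right)} = 2 p$
$\frac{-286 + u{\left(19 \right)}}{-15 - 175} = \frac{-286 + 2 \cdot 19}{-15 - 175} = \frac{-286 + 38}{-190} = \left(-248\right) \left(- \frac{1}{190}\right) = \frac{124}{95}$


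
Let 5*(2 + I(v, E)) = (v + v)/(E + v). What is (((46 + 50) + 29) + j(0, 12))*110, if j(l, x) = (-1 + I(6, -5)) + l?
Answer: 13684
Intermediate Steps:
I(v, E) = -2 + 2*v/(5*(E + v)) (I(v, E) = -2 + ((v + v)/(E + v))/5 = -2 + ((2*v)/(E + v))/5 = -2 + (2*v/(E + v))/5 = -2 + 2*v/(5*(E + v)))
j(l, x) = -3/5 + l (j(l, x) = (-1 + (-2*(-5) - 8/5*6)/(-5 + 6)) + l = (-1 + (10 - 48/5)/1) + l = (-1 + 1*(2/5)) + l = (-1 + 2/5) + l = -3/5 + l)
(((46 + 50) + 29) + j(0, 12))*110 = (((46 + 50) + 29) + (-3/5 + 0))*110 = ((96 + 29) - 3/5)*110 = (125 - 3/5)*110 = (622/5)*110 = 13684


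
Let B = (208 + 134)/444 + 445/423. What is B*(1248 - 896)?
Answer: 10039216/15651 ≈ 641.44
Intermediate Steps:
B = 57041/31302 (B = 342*(1/444) + 445*(1/423) = 57/74 + 445/423 = 57041/31302 ≈ 1.8223)
B*(1248 - 896) = 57041*(1248 - 896)/31302 = (57041/31302)*352 = 10039216/15651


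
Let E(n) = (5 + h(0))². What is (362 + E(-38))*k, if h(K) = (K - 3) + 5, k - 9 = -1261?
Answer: -514572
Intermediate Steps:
k = -1252 (k = 9 - 1261 = -1252)
h(K) = 2 + K (h(K) = (-3 + K) + 5 = 2 + K)
E(n) = 49 (E(n) = (5 + (2 + 0))² = (5 + 2)² = 7² = 49)
(362 + E(-38))*k = (362 + 49)*(-1252) = 411*(-1252) = -514572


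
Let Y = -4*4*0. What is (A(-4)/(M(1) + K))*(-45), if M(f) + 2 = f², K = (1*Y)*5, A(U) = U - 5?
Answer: -405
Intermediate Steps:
Y = 0 (Y = -16*0 = 0)
A(U) = -5 + U
K = 0 (K = (1*0)*5 = 0*5 = 0)
M(f) = -2 + f²
(A(-4)/(M(1) + K))*(-45) = ((-5 - 4)/((-2 + 1²) + 0))*(-45) = (-9/((-2 + 1) + 0))*(-45) = (-9/(-1 + 0))*(-45) = (-9/(-1))*(-45) = -1*(-9)*(-45) = 9*(-45) = -405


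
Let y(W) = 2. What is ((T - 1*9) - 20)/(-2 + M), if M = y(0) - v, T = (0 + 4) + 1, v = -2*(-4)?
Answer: 3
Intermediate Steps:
v = 8
T = 5 (T = 4 + 1 = 5)
M = -6 (M = 2 - 1*8 = 2 - 8 = -6)
((T - 1*9) - 20)/(-2 + M) = ((5 - 1*9) - 20)/(-2 - 6) = ((5 - 9) - 20)/(-8) = (-4 - 20)*(-1/8) = -24*(-1/8) = 3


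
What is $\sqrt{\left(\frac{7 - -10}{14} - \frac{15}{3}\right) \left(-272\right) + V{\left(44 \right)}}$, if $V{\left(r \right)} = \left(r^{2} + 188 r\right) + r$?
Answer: $\frac{2 \sqrt{138201}}{7} \approx 106.22$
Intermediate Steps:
$V{\left(r \right)} = r^{2} + 189 r$
$\sqrt{\left(\frac{7 - -10}{14} - \frac{15}{3}\right) \left(-272\right) + V{\left(44 \right)}} = \sqrt{\left(\frac{7 - -10}{14} - \frac{15}{3}\right) \left(-272\right) + 44 \left(189 + 44\right)} = \sqrt{\left(\left(7 + 10\right) \frac{1}{14} - 5\right) \left(-272\right) + 44 \cdot 233} = \sqrt{\left(17 \cdot \frac{1}{14} - 5\right) \left(-272\right) + 10252} = \sqrt{\left(\frac{17}{14} - 5\right) \left(-272\right) + 10252} = \sqrt{\left(- \frac{53}{14}\right) \left(-272\right) + 10252} = \sqrt{\frac{7208}{7} + 10252} = \sqrt{\frac{78972}{7}} = \frac{2 \sqrt{138201}}{7}$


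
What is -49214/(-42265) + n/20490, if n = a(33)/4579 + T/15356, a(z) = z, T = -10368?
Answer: 1181723741760813/1014893166466190 ≈ 1.1644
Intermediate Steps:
n = -11742081/17578781 (n = 33/4579 - 10368/15356 = 33*(1/4579) - 10368*1/15356 = 33/4579 - 2592/3839 = -11742081/17578781 ≈ -0.66797)
-49214/(-42265) + n/20490 = -49214/(-42265) - 11742081/17578781/20490 = -49214*(-1/42265) - 11742081/17578781*1/20490 = 49214/42265 - 3914027/120063074230 = 1181723741760813/1014893166466190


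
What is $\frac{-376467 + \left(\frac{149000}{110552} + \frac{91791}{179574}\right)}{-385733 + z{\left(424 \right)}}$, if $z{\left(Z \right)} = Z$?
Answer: $\frac{311403570263641}{318719013179918} \approx 0.97705$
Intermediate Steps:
$\frac{-376467 + \left(\frac{149000}{110552} + \frac{91791}{179574}\right)}{-385733 + z{\left(424 \right)}} = \frac{-376467 + \left(\frac{149000}{110552} + \frac{91791}{179574}\right)}{-385733 + 424} = \frac{-376467 + \left(149000 \cdot \frac{1}{110552} + 91791 \cdot \frac{1}{179574}\right)}{-385309} = \left(-376467 + \left(\frac{18625}{13819} + \frac{30597}{59858}\right)\right) \left(- \frac{1}{385309}\right) = \left(-376467 + \frac{1537675193}{827177702}\right) \left(- \frac{1}{385309}\right) = \left(- \frac{311403570263641}{827177702}\right) \left(- \frac{1}{385309}\right) = \frac{311403570263641}{318719013179918}$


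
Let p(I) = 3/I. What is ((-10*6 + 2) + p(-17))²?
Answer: 978121/289 ≈ 3384.5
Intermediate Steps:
((-10*6 + 2) + p(-17))² = ((-10*6 + 2) + 3/(-17))² = ((-60 + 2) + 3*(-1/17))² = (-58 - 3/17)² = (-989/17)² = 978121/289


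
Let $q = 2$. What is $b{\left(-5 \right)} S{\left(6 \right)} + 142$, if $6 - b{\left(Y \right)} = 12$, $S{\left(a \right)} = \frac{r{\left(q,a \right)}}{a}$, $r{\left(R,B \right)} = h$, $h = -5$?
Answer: $147$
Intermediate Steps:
$r{\left(R,B \right)} = -5$
$S{\left(a \right)} = - \frac{5}{a}$
$b{\left(Y \right)} = -6$ ($b{\left(Y \right)} = 6 - 12 = -6$)
$b{\left(-5 \right)} S{\left(6 \right)} + 142 = - 6 \left(- \frac{5}{6}\right) + 142 = - 6 \left(\left(-5\right) \frac{1}{6}\right) + 142 = \left(-6\right) \left(- \frac{5}{6}\right) + 142 = 5 + 142 = 147$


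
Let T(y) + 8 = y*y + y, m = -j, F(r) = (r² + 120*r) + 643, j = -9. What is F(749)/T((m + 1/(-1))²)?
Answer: 162881/1038 ≈ 156.92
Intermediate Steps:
F(r) = 643 + r² + 120*r
m = 9 (m = -1*(-9) = 9)
T(y) = -8 + y + y² (T(y) = -8 + (y*y + y) = -8 + (y² + y) = -8 + (y + y²) = -8 + y + y²)
F(749)/T((m + 1/(-1))²) = (643 + 749² + 120*749)/(-8 + (9 + 1/(-1))² + ((9 + 1/(-1))²)²) = (643 + 561001 + 89880)/(-8 + (9 - 1)² + ((9 - 1)²)²) = 651524/(-8 + 8² + (8²)²) = 651524/(-8 + 64 + 64²) = 651524/(-8 + 64 + 4096) = 651524/4152 = 651524*(1/4152) = 162881/1038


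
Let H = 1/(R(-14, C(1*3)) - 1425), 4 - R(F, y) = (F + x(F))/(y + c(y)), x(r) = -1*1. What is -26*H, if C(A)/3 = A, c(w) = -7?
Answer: 52/2827 ≈ 0.018394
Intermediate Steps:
x(r) = -1
C(A) = 3*A
R(F, y) = 4 - (-1 + F)/(-7 + y) (R(F, y) = 4 - (F - 1)/(y - 7) = 4 - (-1 + F)/(-7 + y))
H = -2/2827 (H = 1/((-27 - 1*(-14) + 4*(3*(1*3)))/(-7 + 3*(1*3)) - 1425) = 1/((-27 + 14 + 4*(3*3))/(-7 + 3*3) - 1425) = 1/((-27 + 14 + 4*9)/(-7 + 9) - 1425) = 1/((-27 + 14 + 36)/2 - 1425) = 1/((1/2)*23 - 1425) = 1/(23/2 - 1425) = 1/(-2827/2) = -2/2827 ≈ -0.00070746)
-26*H = -26*(-2/2827) = 52/2827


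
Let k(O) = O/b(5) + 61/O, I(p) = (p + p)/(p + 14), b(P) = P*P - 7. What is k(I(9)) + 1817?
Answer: 784525/414 ≈ 1895.0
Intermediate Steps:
b(P) = -7 + P**2 (b(P) = P**2 - 7 = -7 + P**2)
I(p) = 2*p/(14 + p) (I(p) = (2*p)/(14 + p) = 2*p/(14 + p))
k(O) = 61/O + O/18 (k(O) = O/(-7 + 5**2) + 61/O = O/(-7 + 25) + 61/O = O/18 + 61/O = 61/O + O/18)
k(I(9)) + 1817 = (61/((2*9/(14 + 9))) + (2*9/(14 + 9))/18) + 1817 = (61/((2*9/23)) + (2*9/23)/18) + 1817 = (61/((2*9*(1/23))) + (2*9*(1/23))/18) + 1817 = (61/(18/23) + (1/18)*(18/23)) + 1817 = (61*(23/18) + 1/23) + 1817 = (1403/18 + 1/23) + 1817 = 32287/414 + 1817 = 784525/414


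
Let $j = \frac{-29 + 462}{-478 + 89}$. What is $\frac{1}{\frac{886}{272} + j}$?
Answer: $\frac{52904}{113439} \approx 0.46637$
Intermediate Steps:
$j = - \frac{433}{389}$ ($j = \frac{433}{-389} = 433 \left(- \frac{1}{389}\right) = - \frac{433}{389} \approx -1.1131$)
$\frac{1}{\frac{886}{272} + j} = \frac{1}{\frac{886}{272} - \frac{433}{389}} = \frac{1}{886 \cdot \frac{1}{272} - \frac{433}{389}} = \frac{1}{\frac{443}{136} - \frac{433}{389}} = \frac{1}{\frac{113439}{52904}} = \frac{52904}{113439}$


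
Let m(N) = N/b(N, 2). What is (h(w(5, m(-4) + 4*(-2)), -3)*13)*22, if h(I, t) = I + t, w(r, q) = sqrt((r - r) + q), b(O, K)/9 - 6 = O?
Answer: -858 + 286*I*sqrt(74)/3 ≈ -858.0 + 820.09*I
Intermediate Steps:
b(O, K) = 54 + 9*O
m(N) = N/(54 + 9*N)
w(r, q) = sqrt(q) (w(r, q) = sqrt(0 + q) = sqrt(q))
(h(w(5, m(-4) + 4*(-2)), -3)*13)*22 = ((sqrt((1/9)*(-4)/(6 - 4) + 4*(-2)) - 3)*13)*22 = ((sqrt((1/9)*(-4)/2 - 8) - 3)*13)*22 = ((sqrt((1/9)*(-4)*(1/2) - 8) - 3)*13)*22 = ((sqrt(-2/9 - 8) - 3)*13)*22 = ((sqrt(-74/9) - 3)*13)*22 = ((I*sqrt(74)/3 - 3)*13)*22 = ((-3 + I*sqrt(74)/3)*13)*22 = (-39 + 13*I*sqrt(74)/3)*22 = -858 + 286*I*sqrt(74)/3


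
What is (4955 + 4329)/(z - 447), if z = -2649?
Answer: -2321/774 ≈ -2.9987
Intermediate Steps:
(4955 + 4329)/(z - 447) = (4955 + 4329)/(-2649 - 447) = 9284/(-3096) = 9284*(-1/3096) = -2321/774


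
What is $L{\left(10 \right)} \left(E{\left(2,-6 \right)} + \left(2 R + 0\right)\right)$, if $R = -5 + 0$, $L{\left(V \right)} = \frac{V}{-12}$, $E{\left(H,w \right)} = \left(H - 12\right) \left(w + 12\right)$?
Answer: $\frac{175}{3} \approx 58.333$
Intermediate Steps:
$E{\left(H,w \right)} = \left(-12 + H\right) \left(12 + w\right)$
$L{\left(V \right)} = - \frac{V}{12}$ ($L{\left(V \right)} = V \left(- \frac{1}{12}\right) = - \frac{V}{12}$)
$R = -5$
$L{\left(10 \right)} \left(E{\left(2,-6 \right)} + \left(2 R + 0\right)\right) = \left(- \frac{1}{12}\right) 10 \left(\left(-144 - -72 + 12 \cdot 2 + 2 \left(-6\right)\right) + \left(2 \left(-5\right) + 0\right)\right) = - \frac{5 \left(\left(-144 + 72 + 24 - 12\right) + \left(-10 + 0\right)\right)}{6} = - \frac{5 \left(-60 - 10\right)}{6} = \left(- \frac{5}{6}\right) \left(-70\right) = \frac{175}{3}$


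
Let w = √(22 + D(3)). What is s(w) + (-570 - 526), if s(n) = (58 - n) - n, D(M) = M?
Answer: -1048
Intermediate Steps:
w = 5 (w = √(22 + 3) = √25 = 5)
s(n) = 58 - 2*n
s(w) + (-570 - 526) = (58 - 2*5) + (-570 - 526) = (58 - 10) - 1096 = 48 - 1096 = -1048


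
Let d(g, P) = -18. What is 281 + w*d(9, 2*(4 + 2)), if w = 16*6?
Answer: -1447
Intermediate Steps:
w = 96
281 + w*d(9, 2*(4 + 2)) = 281 + 96*(-18) = 281 - 1728 = -1447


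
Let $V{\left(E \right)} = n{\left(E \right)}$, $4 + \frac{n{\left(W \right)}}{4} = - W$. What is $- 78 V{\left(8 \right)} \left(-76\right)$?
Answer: $-284544$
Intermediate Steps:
$n{\left(W \right)} = -16 - 4 W$ ($n{\left(W \right)} = -16 + 4 \left(- W\right) = -16 - 4 W$)
$V{\left(E \right)} = -16 - 4 E$
$- 78 V{\left(8 \right)} \left(-76\right) = - 78 \left(-16 - 32\right) \left(-76\right) = \left(-78\right) \left(-48\right) \left(-76\right) = 3744 \left(-76\right) = -284544$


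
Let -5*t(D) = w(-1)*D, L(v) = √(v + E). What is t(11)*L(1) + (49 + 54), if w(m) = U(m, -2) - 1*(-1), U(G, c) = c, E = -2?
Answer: 103 + 11*I/5 ≈ 103.0 + 2.2*I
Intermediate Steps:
w(m) = -1 (w(m) = -2 - 1*(-1) = -2 + 1 = -1)
L(v) = √(-2 + v) (L(v) = √(v - 2) = √(-2 + v))
t(D) = D/5 (t(D) = -(-1)*D/5 = D/5)
t(11)*L(1) + (49 + 54) = ((⅕)*11)*√(-2 + 1) + (49 + 54) = 11*√(-1)/5 + 103 = 11*I/5 + 103 = 103 + 11*I/5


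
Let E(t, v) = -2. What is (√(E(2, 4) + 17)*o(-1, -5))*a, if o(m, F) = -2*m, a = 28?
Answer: 56*√15 ≈ 216.89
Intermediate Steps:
(√(E(2, 4) + 17)*o(-1, -5))*a = (√(-2 + 17)*(-2*(-1)))*28 = (√15*2)*28 = (2*√15)*28 = 56*√15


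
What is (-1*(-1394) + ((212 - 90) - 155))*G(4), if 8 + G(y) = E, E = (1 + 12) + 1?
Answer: 8166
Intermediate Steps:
E = 14 (E = 13 + 1 = 14)
G(y) = 6 (G(y) = -8 + 14 = 6)
(-1*(-1394) + ((212 - 90) - 155))*G(4) = (-1*(-1394) + ((212 - 90) - 155))*6 = (1394 + (122 - 155))*6 = (1394 - 33)*6 = 1361*6 = 8166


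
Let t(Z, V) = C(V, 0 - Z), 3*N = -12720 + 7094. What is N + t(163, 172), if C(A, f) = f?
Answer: -6115/3 ≈ -2038.3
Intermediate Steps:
N = -5626/3 (N = (-12720 + 7094)/3 = (1/3)*(-5626) = -5626/3 ≈ -1875.3)
t(Z, V) = -Z (t(Z, V) = 0 - Z = -Z)
N + t(163, 172) = -5626/3 - 1*163 = -5626/3 - 163 = -6115/3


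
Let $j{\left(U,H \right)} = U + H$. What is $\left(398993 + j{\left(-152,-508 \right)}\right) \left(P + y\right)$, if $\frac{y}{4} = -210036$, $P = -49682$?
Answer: $-354447060058$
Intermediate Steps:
$j{\left(U,H \right)} = H + U$
$y = -840144$ ($y = 4 \left(-210036\right) = -840144$)
$\left(398993 + j{\left(-152,-508 \right)}\right) \left(P + y\right) = \left(398993 - 660\right) \left(-49682 - 840144\right) = \left(398993 - 660\right) \left(-889826\right) = 398333 \left(-889826\right) = -354447060058$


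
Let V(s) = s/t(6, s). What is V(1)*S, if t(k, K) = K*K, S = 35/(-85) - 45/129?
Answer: -556/731 ≈ -0.76060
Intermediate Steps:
S = -556/731 (S = 35*(-1/85) - 45*1/129 = -7/17 - 15/43 = -556/731 ≈ -0.76060)
t(k, K) = K²
V(s) = 1/s (V(s) = s/(s²) = s/s² = 1/s)
V(1)*S = -556/731/1 = 1*(-556/731) = -556/731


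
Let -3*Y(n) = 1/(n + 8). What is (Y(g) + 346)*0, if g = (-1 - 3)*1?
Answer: 0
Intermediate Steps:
g = -4 (g = -4*1 = -4)
Y(n) = -1/(3*(8 + n)) (Y(n) = -1/(3*(n + 8)) = -1/(3*(8 + n)))
(Y(g) + 346)*0 = (-1/(24 + 3*(-4)) + 346)*0 = (-1/(24 - 12) + 346)*0 = (-1/12 + 346)*0 = (4151/12)*0 = 0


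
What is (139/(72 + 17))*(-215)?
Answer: -29885/89 ≈ -335.79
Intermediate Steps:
(139/(72 + 17))*(-215) = (139/89)*(-215) = -29885/89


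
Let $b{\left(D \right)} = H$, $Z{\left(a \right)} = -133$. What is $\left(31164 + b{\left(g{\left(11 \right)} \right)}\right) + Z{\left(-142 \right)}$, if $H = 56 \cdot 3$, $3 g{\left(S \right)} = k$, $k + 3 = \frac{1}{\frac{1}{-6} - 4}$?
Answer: $31199$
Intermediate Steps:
$k = - \frac{81}{25}$ ($k = -3 + \frac{1}{\frac{1}{-6} - 4} = -3 + \frac{1}{- \frac{1}{6} - 4} = -3 + \frac{1}{- \frac{25}{6}} = -3 - \frac{6}{25} = - \frac{81}{25} \approx -3.24$)
$g{\left(S \right)} = - \frac{27}{25}$ ($g{\left(S \right)} = \frac{1}{3} \left(- \frac{81}{25}\right) = - \frac{27}{25}$)
$H = 168$
$b{\left(D \right)} = 168$
$\left(31164 + b{\left(g{\left(11 \right)} \right)}\right) + Z{\left(-142 \right)} = \left(31164 + 168\right) - 133 = 31332 - 133 = 31199$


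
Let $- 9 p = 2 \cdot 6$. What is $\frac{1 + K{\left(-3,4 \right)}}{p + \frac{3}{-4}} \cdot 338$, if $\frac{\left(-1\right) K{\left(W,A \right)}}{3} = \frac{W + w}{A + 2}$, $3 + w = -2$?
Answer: $- \frac{4056}{5} \approx -811.2$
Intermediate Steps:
$w = -5$ ($w = -3 - 2 = -5$)
$K{\left(W,A \right)} = - \frac{3 \left(-5 + W\right)}{2 + A}$ ($K{\left(W,A \right)} = - 3 \frac{W - 5}{A + 2} = - 3 \frac{-5 + W}{2 + A} = - \frac{3 \left(-5 + W\right)}{2 + A}$)
$p = - \frac{4}{3}$ ($p = - \frac{2 \cdot 6}{9} = \left(- \frac{1}{9}\right) 12 = - \frac{4}{3} \approx -1.3333$)
$\frac{1 + K{\left(-3,4 \right)}}{p + \frac{3}{-4}} \cdot 338 = \frac{1 + \frac{3 \left(5 - -3\right)}{2 + 4}}{- \frac{4}{3} + \frac{3}{-4}} \cdot 338 = \frac{1 + \frac{3 \left(5 + 3\right)}{6}}{- \frac{4}{3} + 3 \left(- \frac{1}{4}\right)} 338 = \frac{1 + 3 \cdot \frac{1}{6} \cdot 8}{- \frac{4}{3} - \frac{3}{4}} \cdot 338 = \frac{1 + 4}{- \frac{25}{12}} \cdot 338 = 5 \left(- \frac{12}{25}\right) 338 = \left(- \frac{12}{5}\right) 338 = - \frac{4056}{5}$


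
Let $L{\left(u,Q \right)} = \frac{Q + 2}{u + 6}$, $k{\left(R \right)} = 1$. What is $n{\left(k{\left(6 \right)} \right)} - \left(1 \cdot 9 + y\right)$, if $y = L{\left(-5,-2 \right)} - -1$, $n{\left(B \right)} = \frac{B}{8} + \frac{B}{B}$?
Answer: $- \frac{71}{8} \approx -8.875$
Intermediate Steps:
$L{\left(u,Q \right)} = \frac{2 + Q}{6 + u}$
$n{\left(B \right)} = 1 + \frac{B}{8}$ ($n{\left(B \right)} = B \frac{1}{8} + 1 = \frac{B}{8} + 1 = 1 + \frac{B}{8}$)
$y = 1$ ($y = \frac{2 - 2}{6 - 5} - -1 = 1^{-1} \cdot 0 + 1 = 1 \cdot 0 + 1 = 0 + 1 = 1$)
$n{\left(k{\left(6 \right)} \right)} - \left(1 \cdot 9 + y\right) = \left(1 + \frac{1}{8} \cdot 1\right) - \left(1 \cdot 9 + 1\right) = \left(1 + \frac{1}{8}\right) - \left(9 + 1\right) = \frac{9}{8} - 10 = - \frac{71}{8}$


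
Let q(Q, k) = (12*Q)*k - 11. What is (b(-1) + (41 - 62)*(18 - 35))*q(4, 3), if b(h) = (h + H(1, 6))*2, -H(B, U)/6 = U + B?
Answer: 36043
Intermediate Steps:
H(B, U) = -6*B - 6*U (H(B, U) = -6*(U + B) = -6*(B + U) = -6*B - 6*U)
q(Q, k) = -11 + 12*Q*k (q(Q, k) = 12*Q*k - 11 = -11 + 12*Q*k)
b(h) = -84 + 2*h (b(h) = (h + (-6*1 - 6*6))*2 = (h + (-6 - 36))*2 = (h - 42)*2 = (-42 + h)*2 = -84 + 2*h)
(b(-1) + (41 - 62)*(18 - 35))*q(4, 3) = ((-84 + 2*(-1)) + (41 - 62)*(18 - 35))*(-11 + 12*4*3) = ((-84 - 2) - 21*(-17))*(-11 + 144) = (-86 + 357)*133 = 271*133 = 36043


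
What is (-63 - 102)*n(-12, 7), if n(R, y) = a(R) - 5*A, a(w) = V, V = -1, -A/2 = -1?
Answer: 1815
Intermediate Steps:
A = 2 (A = -2*(-1) = 2)
a(w) = -1
n(R, y) = -11 (n(R, y) = -1 - 5*2 = -1 - 10 = -11)
(-63 - 102)*n(-12, 7) = (-63 - 102)*(-11) = -165*(-11) = 1815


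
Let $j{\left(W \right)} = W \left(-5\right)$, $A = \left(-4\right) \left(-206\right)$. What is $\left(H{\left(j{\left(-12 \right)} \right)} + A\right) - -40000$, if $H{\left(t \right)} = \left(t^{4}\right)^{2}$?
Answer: $167961600040824$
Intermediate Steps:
$A = 824$
$j{\left(W \right)} = - 5 W$
$H{\left(t \right)} = t^{8}$
$\left(H{\left(j{\left(-12 \right)} \right)} + A\right) - -40000 = \left(\left(\left(-5\right) \left(-12\right)\right)^{8} + 824\right) - -40000 = \left(60^{8} + 824\right) + 40000 = \left(167961600000000 + 824\right) + 40000 = 167961600000824 + 40000 = 167961600040824$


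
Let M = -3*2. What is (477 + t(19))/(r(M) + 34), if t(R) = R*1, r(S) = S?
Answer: 124/7 ≈ 17.714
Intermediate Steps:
M = -6
t(R) = R
(477 + t(19))/(r(M) + 34) = (477 + 19)/(-6 + 34) = 496/28 = 496*(1/28) = 124/7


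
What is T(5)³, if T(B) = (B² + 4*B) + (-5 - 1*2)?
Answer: 54872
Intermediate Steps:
T(B) = -7 + B² + 4*B (T(B) = (B² + 4*B) + (-5 - 2) = (B² + 4*B) - 7 = -7 + B² + 4*B)
T(5)³ = (-7 + 5² + 4*5)³ = (-7 + 25 + 20)³ = 38³ = 54872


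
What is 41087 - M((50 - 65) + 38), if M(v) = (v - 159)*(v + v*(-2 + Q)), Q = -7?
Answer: 16063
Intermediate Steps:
M(v) = -8*v*(-159 + v) (M(v) = (v - 159)*(v + v*(-2 - 7)) = (-159 + v)*(v + v*(-9)) = (-159 + v)*(v - 9*v) = (-159 + v)*(-8*v) = -8*v*(-159 + v))
41087 - M((50 - 65) + 38) = 41087 - 8*((50 - 65) + 38)*(159 - ((50 - 65) + 38)) = 41087 - 8*(-15 + 38)*(159 - (-15 + 38)) = 41087 - 8*23*(159 - 1*23) = 41087 - 8*23*(159 - 23) = 41087 - 8*23*136 = 41087 - 1*25024 = 41087 - 25024 = 16063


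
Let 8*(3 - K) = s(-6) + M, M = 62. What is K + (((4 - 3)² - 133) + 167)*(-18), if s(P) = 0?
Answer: -2539/4 ≈ -634.75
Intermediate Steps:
K = -19/4 (K = 3 - (0 + 62)/8 = 3 - ⅛*62 = 3 - 31/4 = -19/4 ≈ -4.7500)
K + (((4 - 3)² - 133) + 167)*(-18) = -19/4 + (((4 - 3)² - 133) + 167)*(-18) = -19/4 + ((1² - 133) + 167)*(-18) = -19/4 + ((1 - 133) + 167)*(-18) = -19/4 + (-132 + 167)*(-18) = -19/4 + 35*(-18) = -19/4 - 630 = -2539/4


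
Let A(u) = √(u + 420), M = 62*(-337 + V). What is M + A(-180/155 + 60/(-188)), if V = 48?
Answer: -17918 + √888453831/1457 ≈ -17898.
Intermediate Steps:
M = -17918 (M = 62*(-337 + 48) = 62*(-289) = -17918)
A(u) = √(420 + u)
M + A(-180/155 + 60/(-188)) = -17918 + √(420 + (-180/155 + 60/(-188))) = -17918 + √(420 + (-180*1/155 + 60*(-1/188))) = -17918 + √(420 + (-36/31 - 15/47)) = -17918 + √(420 - 2157/1457) = -17918 + √(609783/1457) = -17918 + √888453831/1457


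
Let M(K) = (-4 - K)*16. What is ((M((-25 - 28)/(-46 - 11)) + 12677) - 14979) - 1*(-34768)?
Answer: 1846066/57 ≈ 32387.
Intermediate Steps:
M(K) = -64 - 16*K
((M((-25 - 28)/(-46 - 11)) + 12677) - 14979) - 1*(-34768) = (((-64 - 16*(-25 - 28)/(-46 - 11)) + 12677) - 14979) - 1*(-34768) = (((-64 - (-848)/(-57)) + 12677) - 14979) + 34768 = (((-64 - (-848)*(-1)/57) + 12677) - 14979) + 34768 = (((-64 - 16*53/57) + 12677) - 14979) + 34768 = (((-64 - 848/57) + 12677) - 14979) + 34768 = ((-4496/57 + 12677) - 14979) + 34768 = (718093/57 - 14979) + 34768 = -135710/57 + 34768 = 1846066/57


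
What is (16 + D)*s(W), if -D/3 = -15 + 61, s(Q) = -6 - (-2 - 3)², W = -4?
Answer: 3782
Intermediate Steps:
s(Q) = -31 (s(Q) = -6 - 1*(-5)² = -6 - 1*25 = -6 - 25 = -31)
D = -138 (D = -3*(-15 + 61) = -3*46 = -138)
(16 + D)*s(W) = (16 - 138)*(-31) = -122*(-31) = 3782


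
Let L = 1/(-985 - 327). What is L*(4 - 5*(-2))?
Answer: -7/656 ≈ -0.010671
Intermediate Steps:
L = -1/1312 (L = 1/(-1312) = -1/1312 ≈ -0.00076220)
L*(4 - 5*(-2)) = -(4 - 5*(-2))/1312 = -(4 + 10)/1312 = -1/1312*14 = -7/656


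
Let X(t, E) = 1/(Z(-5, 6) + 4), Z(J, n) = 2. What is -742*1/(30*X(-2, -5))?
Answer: -742/5 ≈ -148.40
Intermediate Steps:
X(t, E) = ⅙ (X(t, E) = 1/(2 + 4) = 1/6 = ⅙)
-742*1/(30*X(-2, -5)) = -742/(30*(⅙)) = -742/5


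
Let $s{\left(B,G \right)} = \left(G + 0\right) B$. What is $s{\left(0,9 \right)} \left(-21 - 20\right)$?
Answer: $0$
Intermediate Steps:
$s{\left(B,G \right)} = B G$ ($s{\left(B,G \right)} = G B = B G$)
$s{\left(0,9 \right)} \left(-21 - 20\right) = 0 \cdot 9 \left(-21 - 20\right) = 0 \left(-41\right) = 0$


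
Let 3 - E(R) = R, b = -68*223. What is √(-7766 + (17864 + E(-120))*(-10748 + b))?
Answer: I*√466086910 ≈ 21589.0*I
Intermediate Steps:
b = -15164
E(R) = 3 - R
√(-7766 + (17864 + E(-120))*(-10748 + b)) = √(-7766 + (17864 + (3 - 1*(-120)))*(-10748 - 15164)) = √(-7766 + (17864 + (3 + 120))*(-25912)) = √(-7766 + (17864 + 123)*(-25912)) = √(-7766 + 17987*(-25912)) = √(-7766 - 466079144) = √(-466086910) = I*√466086910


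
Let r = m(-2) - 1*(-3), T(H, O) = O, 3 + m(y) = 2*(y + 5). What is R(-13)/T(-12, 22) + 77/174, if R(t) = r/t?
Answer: 10489/24882 ≈ 0.42155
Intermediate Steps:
m(y) = 7 + 2*y (m(y) = -3 + 2*(y + 5) = -3 + 2*(5 + y) = -3 + (10 + 2*y) = 7 + 2*y)
r = 6 (r = (7 + 2*(-2)) - 1*(-3) = (7 - 4) + 3 = 3 + 3 = 6)
R(t) = 6/t
R(-13)/T(-12, 22) + 77/174 = (6/(-13))/22 + 77/174 = (6*(-1/13))*(1/22) + 77*(1/174) = -6/13*1/22 + 77/174 = -3/143 + 77/174 = 10489/24882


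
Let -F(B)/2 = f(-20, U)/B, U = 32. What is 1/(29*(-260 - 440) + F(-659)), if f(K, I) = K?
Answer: -659/13377740 ≈ -4.9261e-5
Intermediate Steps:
F(B) = 40/B (F(B) = -(-40)/B = 40/B)
1/(29*(-260 - 440) + F(-659)) = 1/(29*(-260 - 440) + 40/(-659)) = 1/(29*(-700) + 40*(-1/659)) = 1/(-20300 - 40/659) = 1/(-13377740/659) = -659/13377740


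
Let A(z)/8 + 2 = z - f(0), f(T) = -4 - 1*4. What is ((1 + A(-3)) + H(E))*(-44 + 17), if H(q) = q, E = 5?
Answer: -810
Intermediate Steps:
f(T) = -8 (f(T) = -4 - 4 = -8)
A(z) = 48 + 8*z (A(z) = -16 + 8*(z - 1*(-8)) = -16 + 8*(z + 8) = -16 + 8*(8 + z) = -16 + (64 + 8*z) = 48 + 8*z)
((1 + A(-3)) + H(E))*(-44 + 17) = ((1 + (48 + 8*(-3))) + 5)*(-44 + 17) = ((1 + (48 - 24)) + 5)*(-27) = ((1 + 24) + 5)*(-27) = (25 + 5)*(-27) = 30*(-27) = -810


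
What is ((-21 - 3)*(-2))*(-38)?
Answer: -1824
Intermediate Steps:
((-21 - 3)*(-2))*(-38) = -24*(-2)*(-38) = 48*(-38) = -1824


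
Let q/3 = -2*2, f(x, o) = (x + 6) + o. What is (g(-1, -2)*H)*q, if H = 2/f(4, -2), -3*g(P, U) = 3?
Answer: 3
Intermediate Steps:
f(x, o) = 6 + o + x (f(x, o) = (6 + x) + o = 6 + o + x)
g(P, U) = -1 (g(P, U) = -⅓*3 = -1)
H = ¼ (H = 2/(6 - 2 + 4) = 2/8 = 2*(⅛) = ¼ ≈ 0.25000)
q = -12 (q = 3*(-2*2) = 3*(-4) = -12)
(g(-1, -2)*H)*q = -1*¼*(-12) = -¼*(-12) = 3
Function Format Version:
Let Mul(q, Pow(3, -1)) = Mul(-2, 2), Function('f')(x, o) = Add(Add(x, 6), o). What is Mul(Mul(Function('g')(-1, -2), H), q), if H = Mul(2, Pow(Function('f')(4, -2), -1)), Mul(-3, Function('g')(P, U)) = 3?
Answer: 3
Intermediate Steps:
Function('f')(x, o) = Add(6, o, x) (Function('f')(x, o) = Add(Add(6, x), o) = Add(6, o, x))
Function('g')(P, U) = -1 (Function('g')(P, U) = Mul(Rational(-1, 3), 3) = -1)
H = Rational(1, 4) (H = Mul(2, Pow(Add(6, -2, 4), -1)) = Mul(2, Pow(8, -1)) = Mul(2, Rational(1, 8)) = Rational(1, 4) ≈ 0.25000)
q = -12 (q = Mul(3, Mul(-2, 2)) = Mul(3, -4) = -12)
Mul(Mul(Function('g')(-1, -2), H), q) = Mul(Mul(-1, Rational(1, 4)), -12) = Mul(Rational(-1, 4), -12) = 3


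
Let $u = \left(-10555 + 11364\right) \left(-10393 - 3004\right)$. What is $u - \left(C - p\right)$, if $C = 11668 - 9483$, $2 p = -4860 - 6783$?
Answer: $- \frac{21692359}{2} \approx -1.0846 \cdot 10^{7}$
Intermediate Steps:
$u = -10838173$ ($u = 809 \left(-13397\right) = -10838173$)
$p = - \frac{11643}{2}$ ($p = \frac{-4860 - 6783}{2} = \frac{1}{2} \left(-11643\right) = - \frac{11643}{2} \approx -5821.5$)
$C = 2185$ ($C = 11668 - 9483 = 2185$)
$u - \left(C - p\right) = -10838173 - \frac{16013}{2} = - \frac{21692359}{2}$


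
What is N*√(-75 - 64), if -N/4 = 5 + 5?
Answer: -40*I*√139 ≈ -471.59*I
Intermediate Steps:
N = -40 (N = -4*(5 + 5) = -4*10 = -40)
N*√(-75 - 64) = -40*√(-75 - 64) = -40*I*√139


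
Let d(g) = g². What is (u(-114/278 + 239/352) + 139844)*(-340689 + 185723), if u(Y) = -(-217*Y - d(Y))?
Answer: -25950551781747847891/1196974592 ≈ -2.1680e+10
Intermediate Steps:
u(Y) = Y² + 217*Y (u(Y) = -(-217*Y - Y²) = -(-Y² - 217*Y) = Y² + 217*Y)
(u(-114/278 + 239/352) + 139844)*(-340689 + 185723) = ((-114/278 + 239/352)*(217 + (-114/278 + 239/352)) + 139844)*(-340689 + 185723) = ((-114*1/278 + 239*(1/352))*(217 + (-114*1/278 + 239*(1/352))) + 139844)*(-154966) = ((-57/139 + 239/352)*(217 + (-57/139 + 239/352)) + 139844)*(-154966) = (13157*(217 + 13157/48928)/48928 + 139844)*(-154966) = ((13157/48928)*(10630533/48928) + 139844)*(-154966) = (139865922681/2393949184 + 139844)*(-154966) = (334919295609977/2393949184)*(-154966) = -25950551781747847891/1196974592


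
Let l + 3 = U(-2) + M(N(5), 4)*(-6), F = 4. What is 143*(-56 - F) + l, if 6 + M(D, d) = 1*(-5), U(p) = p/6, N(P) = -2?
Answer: -25552/3 ≈ -8517.3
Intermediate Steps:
U(p) = p/6 (U(p) = p*(⅙) = p/6)
M(D, d) = -11 (M(D, d) = -6 + 1*(-5) = -6 - 5 = -11)
l = 188/3 (l = -3 + ((⅙)*(-2) - 11*(-6)) = -3 + (-⅓ + 66) = -3 + 197/3 = 188/3 ≈ 62.667)
143*(-56 - F) + l = 143*(-56 - 1*4) + 188/3 = 143*(-56 - 4) + 188/3 = 143*(-60) + 188/3 = -8580 + 188/3 = -25552/3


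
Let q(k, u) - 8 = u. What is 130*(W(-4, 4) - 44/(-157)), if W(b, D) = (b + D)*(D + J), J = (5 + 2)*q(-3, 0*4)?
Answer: 5720/157 ≈ 36.433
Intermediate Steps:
q(k, u) = 8 + u
J = 56 (J = (5 + 2)*(8 + 0*4) = 7*(8 + 0) = 7*8 = 56)
W(b, D) = (56 + D)*(D + b) (W(b, D) = (b + D)*(D + 56) = (D + b)*(56 + D) = (56 + D)*(D + b))
130*(W(-4, 4) - 44/(-157)) = 130*((4² + 56*4 + 56*(-4) + 4*(-4)) - 44/(-157)) = 130*((16 + 224 - 224 - 16) - 44*(-1/157)) = 130*(0 + 44/157) = 130*(44/157) = 5720/157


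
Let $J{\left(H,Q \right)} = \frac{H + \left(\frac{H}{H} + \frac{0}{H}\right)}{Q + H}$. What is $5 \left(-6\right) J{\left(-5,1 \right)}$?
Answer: $-30$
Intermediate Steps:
$J{\left(H,Q \right)} = \frac{1 + H}{H + Q}$ ($J{\left(H,Q \right)} = \frac{H + \left(1 + 0\right)}{H + Q} = \frac{H + 1}{H + Q} = \frac{1 + H}{H + Q}$)
$5 \left(-6\right) J{\left(-5,1 \right)} = 5 \left(-6\right) \frac{1 - 5}{-5 + 1} = - 30 \frac{1}{-4} \left(-4\right) = - 30 \left(\left(- \frac{1}{4}\right) \left(-4\right)\right) = \left(-30\right) 1 = -30$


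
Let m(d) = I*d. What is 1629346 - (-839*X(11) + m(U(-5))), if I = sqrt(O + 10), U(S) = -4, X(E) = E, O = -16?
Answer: 1638575 + 4*I*sqrt(6) ≈ 1.6386e+6 + 9.798*I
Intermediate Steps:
I = I*sqrt(6) (I = sqrt(-16 + 10) = sqrt(-6) = I*sqrt(6) ≈ 2.4495*I)
m(d) = I*d*sqrt(6) (m(d) = (I*sqrt(6))*d = I*d*sqrt(6))
1629346 - (-839*X(11) + m(U(-5))) = 1629346 - (-839*11 + I*(-4)*sqrt(6)) = 1629346 - (-9229 - 4*I*sqrt(6)) = 1629346 + (9229 + 4*I*sqrt(6)) = 1638575 + 4*I*sqrt(6)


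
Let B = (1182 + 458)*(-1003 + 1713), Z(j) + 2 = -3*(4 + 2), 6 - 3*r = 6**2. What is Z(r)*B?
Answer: -23288000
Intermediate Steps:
r = -10 (r = 2 - 1/3*6**2 = 2 - 1/3*36 = 2 - 12 = -10)
Z(j) = -20 (Z(j) = -2 - 3*(4 + 2) = -2 - 3*6 = -2 - 18 = -20)
B = 1164400 (B = 1640*710 = 1164400)
Z(r)*B = -20*1164400 = -23288000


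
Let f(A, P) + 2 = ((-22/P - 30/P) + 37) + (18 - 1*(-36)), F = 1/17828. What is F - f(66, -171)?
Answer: -272251217/3048588 ≈ -89.304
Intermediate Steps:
F = 1/17828 ≈ 5.6092e-5
f(A, P) = 89 - 52/P (f(A, P) = -2 + (((-22/P - 30/P) + 37) + (18 - 1*(-36))) = -2 + ((-52/P + 37) + (18 + 36)) = -2 + ((37 - 52/P) + 54) = -2 + (91 - 52/P) = 89 - 52/P)
F - f(66, -171) = 1/17828 - (89 - 52/(-171)) = 1/17828 - (89 - 52*(-1/171)) = 1/17828 - (89 + 52/171) = 1/17828 - 1*15271/171 = 1/17828 - 15271/171 = -272251217/3048588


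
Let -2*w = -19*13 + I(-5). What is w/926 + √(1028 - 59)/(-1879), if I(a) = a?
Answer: 63/463 - √969/1879 ≈ 0.11950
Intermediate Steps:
w = 126 (w = -(-19*13 - 5)/2 = -(-247 - 5)/2 = -½*(-252) = 126)
w/926 + √(1028 - 59)/(-1879) = 126/926 + √(1028 - 59)/(-1879) = 126*(1/926) + √969*(-1/1879) = 63/463 - √969/1879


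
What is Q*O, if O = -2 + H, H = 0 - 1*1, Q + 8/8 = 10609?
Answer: -31824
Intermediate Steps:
Q = 10608 (Q = -1 + 10609 = 10608)
H = -1 (H = 0 - 1 = -1)
O = -3 (O = -2 - 1 = -3)
Q*O = 10608*(-3) = -31824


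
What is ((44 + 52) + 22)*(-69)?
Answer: -8142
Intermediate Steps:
((44 + 52) + 22)*(-69) = (96 + 22)*(-69) = 118*(-69) = -8142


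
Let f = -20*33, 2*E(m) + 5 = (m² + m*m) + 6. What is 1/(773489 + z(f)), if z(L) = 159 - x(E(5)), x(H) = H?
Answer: 2/1547245 ≈ 1.2926e-6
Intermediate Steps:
E(m) = ½ + m² (E(m) = -5/2 + ((m² + m*m) + 6)/2 = -5/2 + ((m² + m²) + 6)/2 = -5/2 + (2*m² + 6)/2 = -5/2 + (6 + 2*m²)/2 = -5/2 + (3 + m²) = ½ + m²)
f = -660
z(L) = 267/2 (z(L) = 159 - (½ + 5²) = 159 - (½ + 25) = 159 - 1*51/2 = 159 - 51/2 = 267/2)
1/(773489 + z(f)) = 1/(773489 + 267/2) = 1/(1547245/2) = 2/1547245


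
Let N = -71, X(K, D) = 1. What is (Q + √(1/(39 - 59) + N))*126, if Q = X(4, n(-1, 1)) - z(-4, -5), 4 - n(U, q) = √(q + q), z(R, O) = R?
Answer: 630 + 441*I*√145/5 ≈ 630.0 + 1062.1*I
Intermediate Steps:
n(U, q) = 4 - √2*√q (n(U, q) = 4 - √(q + q) = 4 - √(2*q) = 4 - √2*√q)
Q = 5 (Q = 1 - 1*(-4) = 1 + 4 = 5)
(Q + √(1/(39 - 59) + N))*126 = (5 + √(1/(39 - 59) - 71))*126 = (5 + √(1/(-20) - 71))*126 = (5 + √(-1/20 - 71))*126 = (5 + √(-1421/20))*126 = (5 + 7*I*√145/10)*126 = 630 + 441*I*√145/5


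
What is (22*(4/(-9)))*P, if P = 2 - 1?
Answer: -88/9 ≈ -9.7778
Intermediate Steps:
P = 1
(22*(4/(-9)))*P = (22*(4/(-9)))*1 = (22*(4*(-⅑)))*1 = (22*(-4/9))*1 = -88/9*1 = -88/9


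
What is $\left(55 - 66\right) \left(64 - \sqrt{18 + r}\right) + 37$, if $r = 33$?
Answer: $-667 + 11 \sqrt{51} \approx -588.44$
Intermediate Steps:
$\left(55 - 66\right) \left(64 - \sqrt{18 + r}\right) + 37 = \left(55 - 66\right) \left(64 - \sqrt{18 + 33}\right) + 37 = \left(55 - 66\right) \left(64 - \sqrt{51}\right) + 37 = - 11 \left(64 - \sqrt{51}\right) + 37 = \left(-704 + 11 \sqrt{51}\right) + 37 = -667 + 11 \sqrt{51}$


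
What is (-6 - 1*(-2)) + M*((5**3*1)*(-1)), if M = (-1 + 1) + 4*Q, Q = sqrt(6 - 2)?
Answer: -1004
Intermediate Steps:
Q = 2 (Q = sqrt(4) = 2)
M = 8 (M = (-1 + 1) + 4*2 = 0 + 8 = 8)
(-6 - 1*(-2)) + M*((5**3*1)*(-1)) = (-6 - 1*(-2)) + 8*((5**3*1)*(-1)) = (-6 + 2) + 8*((125*1)*(-1)) = -4 + 8*(125*(-1)) = -4 + 8*(-125) = -4 - 1000 = -1004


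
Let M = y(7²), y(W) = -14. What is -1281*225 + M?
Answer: -288239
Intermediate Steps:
M = -14
-1281*225 + M = -1281*225 - 14 = -288225 - 14 = -288239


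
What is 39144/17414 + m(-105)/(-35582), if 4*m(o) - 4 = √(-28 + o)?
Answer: 696402197/309812474 - I*√133/142328 ≈ 2.2478 - 8.1028e-5*I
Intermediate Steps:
m(o) = 1 + √(-28 + o)/4
39144/17414 + m(-105)/(-35582) = 39144/17414 + (1 + √(-28 - 105)/4)/(-35582) = 39144*(1/17414) + (1 + √(-133)/4)*(-1/35582) = 19572/8707 + (1 + (I*√133)/4)*(-1/35582) = 19572/8707 + (1 + I*√133/4)*(-1/35582) = 19572/8707 + (-1/35582 - I*√133/142328) = 696402197/309812474 - I*√133/142328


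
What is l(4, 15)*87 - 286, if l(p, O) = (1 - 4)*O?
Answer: -4201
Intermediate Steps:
l(p, O) = -3*O
l(4, 15)*87 - 286 = -3*15*87 - 286 = -45*87 - 286 = -3915 - 286 = -4201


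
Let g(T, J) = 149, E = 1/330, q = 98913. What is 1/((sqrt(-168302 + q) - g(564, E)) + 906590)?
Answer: 906441/821635355870 - I*sqrt(69389)/821635355870 ≈ 1.1032e-6 - 3.206e-10*I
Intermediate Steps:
E = 1/330 ≈ 0.0030303
1/((sqrt(-168302 + q) - g(564, E)) + 906590) = 1/((sqrt(-168302 + 98913) - 1*149) + 906590) = 1/((sqrt(-69389) - 149) + 906590) = 1/((I*sqrt(69389) - 149) + 906590) = 1/((-149 + I*sqrt(69389)) + 906590) = 1/(906441 + I*sqrt(69389))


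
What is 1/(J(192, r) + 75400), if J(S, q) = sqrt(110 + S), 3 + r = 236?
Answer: 37700/2842579849 - sqrt(302)/5685159698 ≈ 1.3260e-5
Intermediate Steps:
r = 233 (r = -3 + 236 = 233)
1/(J(192, r) + 75400) = 1/(sqrt(110 + 192) + 75400) = 1/(sqrt(302) + 75400) = 1/(75400 + sqrt(302))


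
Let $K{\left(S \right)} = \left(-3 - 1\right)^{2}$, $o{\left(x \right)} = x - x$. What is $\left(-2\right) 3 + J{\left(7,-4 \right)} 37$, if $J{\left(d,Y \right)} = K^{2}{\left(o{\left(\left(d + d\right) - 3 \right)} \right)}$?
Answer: $9466$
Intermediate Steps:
$o{\left(x \right)} = 0$
$K{\left(S \right)} = 16$ ($K{\left(S \right)} = \left(-4\right)^{2} = 16$)
$J{\left(d,Y \right)} = 256$ ($J{\left(d,Y \right)} = 16^{2} = 256$)
$\left(-2\right) 3 + J{\left(7,-4 \right)} 37 = \left(-2\right) 3 + 256 \cdot 37 = -6 + 9472 = 9466$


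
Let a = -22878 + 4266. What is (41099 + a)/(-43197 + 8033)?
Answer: -22487/35164 ≈ -0.63949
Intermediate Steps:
a = -18612
(41099 + a)/(-43197 + 8033) = (41099 - 18612)/(-43197 + 8033) = 22487/(-35164) = 22487*(-1/35164) = -22487/35164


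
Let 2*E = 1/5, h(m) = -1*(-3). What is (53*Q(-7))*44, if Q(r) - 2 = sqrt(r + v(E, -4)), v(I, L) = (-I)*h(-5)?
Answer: 4664 + 1166*I*sqrt(730)/5 ≈ 4664.0 + 6300.7*I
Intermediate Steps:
h(m) = 3
E = 1/10 (E = (1/2)/5 = (1/2)*(1/5) = 1/10 ≈ 0.10000)
v(I, L) = -3*I (v(I, L) = -I*3 = -3*I)
Q(r) = 2 + sqrt(-3/10 + r) (Q(r) = 2 + sqrt(r - 3*1/10) = 2 + sqrt(r - 3/10) = 2 + sqrt(-3/10 + r))
(53*Q(-7))*44 = (53*(2 + sqrt(-30 + 100*(-7))/10))*44 = (53*(2 + sqrt(-30 - 700)/10))*44 = (53*(2 + sqrt(-730)/10))*44 = (53*(2 + (I*sqrt(730))/10))*44 = (53*(2 + I*sqrt(730)/10))*44 = (106 + 53*I*sqrt(730)/10)*44 = 4664 + 1166*I*sqrt(730)/5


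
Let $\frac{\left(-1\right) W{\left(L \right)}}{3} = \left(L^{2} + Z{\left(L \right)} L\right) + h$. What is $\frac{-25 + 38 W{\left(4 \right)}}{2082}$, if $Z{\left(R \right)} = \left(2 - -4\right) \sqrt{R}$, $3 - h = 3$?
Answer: $- \frac{7321}{2082} \approx -3.5163$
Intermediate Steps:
$h = 0$ ($h = 3 - 3 = 0$)
$Z{\left(R \right)} = 6 \sqrt{R}$ ($Z{\left(R \right)} = \left(2 + 4\right) \sqrt{R} = 6 \sqrt{R}$)
$W{\left(L \right)} = - 18 L^{\frac{3}{2}} - 3 L^{2}$ ($W{\left(L \right)} = - 3 \left(\left(L^{2} + 6 \sqrt{L} L\right) + 0\right) = - 3 \left(\left(L^{2} + 6 L^{\frac{3}{2}}\right) + 0\right) = - 3 \left(L^{2} + 6 L^{\frac{3}{2}}\right) = - 18 L^{\frac{3}{2}} - 3 L^{2}$)
$\frac{-25 + 38 W{\left(4 \right)}}{2082} = \frac{-25 + 38 \left(- 18 \cdot 4^{\frac{3}{2}} - 3 \cdot 4^{2}\right)}{2082} = \left(-25 + 38 \left(\left(-18\right) 8 - 48\right)\right) \frac{1}{2082} = \left(-25 + 38 \left(-144 - 48\right)\right) \frac{1}{2082} = \left(-25 + 38 \left(-192\right)\right) \frac{1}{2082} = \left(-25 - 7296\right) \frac{1}{2082} = \left(-7321\right) \frac{1}{2082} = - \frac{7321}{2082}$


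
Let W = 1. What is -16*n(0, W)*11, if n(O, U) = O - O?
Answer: 0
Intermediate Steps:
n(O, U) = 0
-16*n(0, W)*11 = -16*0*11 = 0*11 = 0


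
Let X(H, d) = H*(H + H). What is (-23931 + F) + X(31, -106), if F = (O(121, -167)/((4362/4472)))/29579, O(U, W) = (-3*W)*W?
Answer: -473342421201/21503933 ≈ -22012.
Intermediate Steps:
O(U, W) = -3*W²
F = -62359804/21503933 (F = ((-3*(-167)²)/((4362/4472)))/29579 = ((-3*27889)/((4362*(1/4472))))*(1/29579) = -83667/2181/2236*(1/29579) = -83667*2236/2181*(1/29579) = -62359804/727*1/29579 = -62359804/21503933 ≈ -2.8999)
X(H, d) = 2*H² (X(H, d) = H*(2*H) = 2*H²)
(-23931 + F) + X(31, -106) = (-23931 - 62359804/21503933) + 2*31² = -514672980427/21503933 + 2*961 = -514672980427/21503933 + 1922 = -473342421201/21503933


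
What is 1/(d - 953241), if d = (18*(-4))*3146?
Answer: -1/1179753 ≈ -8.4764e-7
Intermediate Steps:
d = -226512 (d = -72*3146 = -226512)
1/(d - 953241) = 1/(-226512 - 953241) = 1/(-1179753) = -1/1179753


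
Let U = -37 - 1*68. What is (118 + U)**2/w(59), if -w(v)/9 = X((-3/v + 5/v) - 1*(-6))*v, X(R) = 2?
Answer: -169/1062 ≈ -0.15913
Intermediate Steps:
U = -105 (U = -37 - 68 = -105)
w(v) = -18*v
(118 + U)**2/w(59) = (118 - 105)**2/((-18*59)) = 13**2/(-1062) = 169*(-1/1062) = -169/1062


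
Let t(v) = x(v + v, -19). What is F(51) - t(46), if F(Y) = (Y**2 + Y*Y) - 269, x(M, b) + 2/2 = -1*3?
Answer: 4937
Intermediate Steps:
x(M, b) = -4 (x(M, b) = -1 - 1*3 = -1 - 3 = -4)
t(v) = -4
F(Y) = -269 + 2*Y**2 (F(Y) = (Y**2 + Y**2) - 269 = 2*Y**2 - 269 = -269 + 2*Y**2)
F(51) - t(46) = (-269 + 2*51**2) - 1*(-4) = (-269 + 2*2601) + 4 = (-269 + 5202) + 4 = 4933 + 4 = 4937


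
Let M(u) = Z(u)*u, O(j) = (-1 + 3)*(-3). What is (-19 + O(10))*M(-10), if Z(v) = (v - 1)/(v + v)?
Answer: 275/2 ≈ 137.50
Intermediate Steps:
Z(v) = (-1 + v)/(2*v) (Z(v) = (-1 + v)/((2*v)) = (-1 + v)*(1/(2*v)) = (-1 + v)/(2*v))
O(j) = -6 (O(j) = 2*(-3) = -6)
M(u) = -1/2 + u/2 (M(u) = ((-1 + u)/(2*u))*u = -1/2 + u/2)
(-19 + O(10))*M(-10) = (-19 - 6)*(-1/2 + (1/2)*(-10)) = -25*(-1/2 - 5) = -25*(-11/2) = 275/2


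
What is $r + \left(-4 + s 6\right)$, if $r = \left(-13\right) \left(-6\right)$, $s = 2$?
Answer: $86$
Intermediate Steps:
$r = 78$
$r + \left(-4 + s 6\right) = 78 + \left(-4 + 2 \cdot 6\right) = 78 + \left(-4 + 12\right) = 78 + 8 = 86$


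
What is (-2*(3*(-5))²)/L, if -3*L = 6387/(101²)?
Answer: 4590450/2129 ≈ 2156.2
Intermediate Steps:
L = -2129/10201 (L = -2129/(101²) = -2129/10201 ≈ -0.20870)
(-2*(3*(-5))²)/L = (-2*(3*(-5))²)/(-2129/10201) = -2*(-15)²*(-10201/2129) = -2*225*(-10201/2129) = -450*(-10201/2129) = 4590450/2129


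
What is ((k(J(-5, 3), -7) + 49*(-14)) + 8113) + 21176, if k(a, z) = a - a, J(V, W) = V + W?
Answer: 28603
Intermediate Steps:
k(a, z) = 0
((k(J(-5, 3), -7) + 49*(-14)) + 8113) + 21176 = ((0 + 49*(-14)) + 8113) + 21176 = ((0 - 686) + 8113) + 21176 = (-686 + 8113) + 21176 = 7427 + 21176 = 28603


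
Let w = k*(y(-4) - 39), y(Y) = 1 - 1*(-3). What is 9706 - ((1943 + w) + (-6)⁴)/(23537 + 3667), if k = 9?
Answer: 66009775/6801 ≈ 9705.9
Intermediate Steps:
y(Y) = 4 (y(Y) = 1 + 3 = 4)
w = -315 (w = 9*(4 - 39) = 9*(-35) = -315)
9706 - ((1943 + w) + (-6)⁴)/(23537 + 3667) = 9706 - ((1943 - 315) + (-6)⁴)/(23537 + 3667) = 9706 - (1628 + 1296)/27204 = 9706 - 2924/27204 = 9706 - 1*731/6801 = 9706 - 731/6801 = 66009775/6801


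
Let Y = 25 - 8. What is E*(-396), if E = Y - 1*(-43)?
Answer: -23760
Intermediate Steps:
Y = 17
E = 60 (E = 17 - 1*(-43) = 17 + 43 = 60)
E*(-396) = 60*(-396) = -23760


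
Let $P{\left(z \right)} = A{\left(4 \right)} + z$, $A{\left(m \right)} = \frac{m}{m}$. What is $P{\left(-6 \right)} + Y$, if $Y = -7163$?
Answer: $-7168$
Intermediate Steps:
$A{\left(m \right)} = 1$
$P{\left(z \right)} = 1 + z$
$P{\left(-6 \right)} + Y = \left(1 - 6\right) - 7163 = -5 - 7163 = -7168$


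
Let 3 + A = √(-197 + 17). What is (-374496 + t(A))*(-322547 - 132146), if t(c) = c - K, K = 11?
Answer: 170287075430 - 2728158*I*√5 ≈ 1.7029e+11 - 6.1003e+6*I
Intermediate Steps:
A = -3 + 6*I*√5 (A = -3 + √(-197 + 17) = -3 + √(-180) = -3 + 6*I*√5 ≈ -3.0 + 13.416*I)
t(c) = -11 + c (t(c) = c - 1*11 = c - 11 = -11 + c)
(-374496 + t(A))*(-322547 - 132146) = (-374496 + (-11 + (-3 + 6*I*√5)))*(-322547 - 132146) = (-374496 + (-14 + 6*I*√5))*(-454693) = (-374510 + 6*I*√5)*(-454693) = 170287075430 - 2728158*I*√5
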